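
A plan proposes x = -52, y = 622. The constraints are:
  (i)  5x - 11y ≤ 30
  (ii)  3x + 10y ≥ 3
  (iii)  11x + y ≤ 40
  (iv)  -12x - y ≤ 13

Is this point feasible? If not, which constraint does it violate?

Constraint (iii): 11x + y = 50, which is not ≤ 40. All other constraints are satisfied.

not feasible — violates (iii)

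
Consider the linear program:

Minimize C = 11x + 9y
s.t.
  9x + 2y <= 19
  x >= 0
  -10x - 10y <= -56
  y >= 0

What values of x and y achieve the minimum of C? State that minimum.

Corner points and C = 11x + 9y:
  (0, 19/2) → C = 171/2
  (39/35, 157/35) → C = 1842/35
  (0, 28/5) → C = 252/5

x = 0, y = 28/5, minimum C = 252/5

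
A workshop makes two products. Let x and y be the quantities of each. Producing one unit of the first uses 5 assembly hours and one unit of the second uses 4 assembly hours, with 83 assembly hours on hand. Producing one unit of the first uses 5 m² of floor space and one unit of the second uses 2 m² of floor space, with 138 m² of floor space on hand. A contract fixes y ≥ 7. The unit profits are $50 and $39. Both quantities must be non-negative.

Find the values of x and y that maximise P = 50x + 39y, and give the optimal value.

Extreme points and P = 50x + 39y:
  (0, 83/4) → P = 3237/4
  (0, 7) → P = 273
  (11, 7) → P = 823

The optimum lies where 5x + 4y = 83 and y = 7.
Solving simultaneously gives x = 11, y = 7.

x = 11, y = 7, maximum P = 823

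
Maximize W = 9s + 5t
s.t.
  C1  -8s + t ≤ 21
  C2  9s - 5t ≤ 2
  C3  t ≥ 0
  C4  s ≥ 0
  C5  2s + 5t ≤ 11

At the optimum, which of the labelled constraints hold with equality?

Corner points and W = 9s + 5t:
  (2/9, 0) → W = 2
  (13/11, 19/11) → W = 212/11
  (0, 0) → W = 0
  (0, 11/5) → W = 11

The maximum is at (13/11, 19/11). Substituting into each constraint, equality holds for C2 and C5; the remaining constraints have slack.

C2 and C5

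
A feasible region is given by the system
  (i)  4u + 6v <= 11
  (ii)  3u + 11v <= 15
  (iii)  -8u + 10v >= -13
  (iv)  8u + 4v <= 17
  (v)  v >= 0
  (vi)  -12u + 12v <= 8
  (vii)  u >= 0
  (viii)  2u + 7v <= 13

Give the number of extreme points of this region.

Intersecting each pair of boundary lines and keeping only the points that satisfy every inequality leaves:
  (31/26, 27/26)
  (29/16, 5/8)
  (23/42, 17/14)
  (111/56, 2/7)
  (13/8, 0)
  (0, 0)
  (0, 2/3)

7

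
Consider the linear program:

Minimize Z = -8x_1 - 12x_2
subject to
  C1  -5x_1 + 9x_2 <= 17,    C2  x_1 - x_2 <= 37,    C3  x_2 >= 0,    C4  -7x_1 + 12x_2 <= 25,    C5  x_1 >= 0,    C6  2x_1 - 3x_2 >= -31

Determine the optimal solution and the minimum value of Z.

Extreme points and Z = -8x_1 - 12x_2:
  (175/2, 101/2) → Z = -1306
  (0, 17/9) → Z = -68/3
  (37, 0) → Z = -296
  (0, 0) → Z = 0

x_1 = 175/2, x_2 = 101/2, minimum Z = -1306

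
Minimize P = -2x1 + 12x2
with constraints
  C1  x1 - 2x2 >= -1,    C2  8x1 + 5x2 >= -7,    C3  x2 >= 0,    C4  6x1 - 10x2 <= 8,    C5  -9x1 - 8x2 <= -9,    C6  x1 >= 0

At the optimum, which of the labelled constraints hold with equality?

C3 and C4

Corner points and P = -2x1 + 12x2:
  (13, 7) → P = 58
  (5/13, 9/13) → P = 98/13
  (4/3, 0) → P = -8/3
  (1, 0) → P = -2

The minimum is at (4/3, 0). Substituting into each constraint, equality holds for C3 and C4; the remaining constraints have slack.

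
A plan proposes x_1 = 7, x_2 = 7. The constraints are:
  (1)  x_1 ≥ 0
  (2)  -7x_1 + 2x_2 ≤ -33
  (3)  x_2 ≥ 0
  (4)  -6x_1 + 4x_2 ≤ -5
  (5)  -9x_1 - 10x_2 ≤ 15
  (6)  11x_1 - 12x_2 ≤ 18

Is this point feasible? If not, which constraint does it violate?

feasible

(1): 7 ≥ 0 ✓
(2): -35 ≤ -33 ✓
(3): 7 ≥ 0 ✓
(4): -14 ≤ -5 ✓
(5): -133 ≤ 15 ✓
(6): -7 ≤ 18 ✓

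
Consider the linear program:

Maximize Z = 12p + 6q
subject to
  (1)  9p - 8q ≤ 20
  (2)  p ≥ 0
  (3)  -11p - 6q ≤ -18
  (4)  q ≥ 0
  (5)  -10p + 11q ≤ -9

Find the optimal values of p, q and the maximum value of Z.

p = 148/19, q = 119/19, maximum Z = 2490/19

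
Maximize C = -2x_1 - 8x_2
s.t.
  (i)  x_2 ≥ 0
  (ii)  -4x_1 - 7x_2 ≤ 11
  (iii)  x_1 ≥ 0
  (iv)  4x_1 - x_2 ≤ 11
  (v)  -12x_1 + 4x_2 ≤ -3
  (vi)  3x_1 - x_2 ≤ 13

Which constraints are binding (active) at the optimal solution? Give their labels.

(i) and (v)

Vertices and C = -2x_1 - 8x_2:
  (11/4, 0) → C = -11/2
  (1/4, 0) → C = -1/2
  (41/4, 30) → C = -521/2

The maximum is at (1/4, 0). Substituting into each constraint, equality holds for (i) and (v); the remaining constraints have slack.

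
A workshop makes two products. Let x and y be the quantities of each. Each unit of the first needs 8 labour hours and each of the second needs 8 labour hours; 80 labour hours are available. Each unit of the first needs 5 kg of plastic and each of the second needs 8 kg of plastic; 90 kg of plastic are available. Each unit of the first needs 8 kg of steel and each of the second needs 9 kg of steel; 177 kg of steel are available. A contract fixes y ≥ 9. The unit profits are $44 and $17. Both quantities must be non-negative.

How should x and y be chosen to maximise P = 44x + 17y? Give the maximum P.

Corner points and P = 44x + 17y:
  (0, 10) → P = 170
  (0, 9) → P = 153
  (1, 9) → P = 197

At the optimal vertex, 8x + 8y = 80 and y = 9.
Solving simultaneously gives x = 1, y = 9.

x = 1, y = 9, maximum P = 197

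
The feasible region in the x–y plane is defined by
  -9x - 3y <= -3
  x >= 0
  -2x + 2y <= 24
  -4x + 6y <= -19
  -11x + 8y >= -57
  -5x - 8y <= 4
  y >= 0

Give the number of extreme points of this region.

Of the 21 pairwise boundary intersections, those satisfying every inequality are:
  (95/17, 19/34)
  (19/4, 0)
  (57/11, 0)

3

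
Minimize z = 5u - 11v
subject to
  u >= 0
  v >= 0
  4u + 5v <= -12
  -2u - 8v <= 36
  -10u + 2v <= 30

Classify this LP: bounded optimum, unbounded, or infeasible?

The boundaries u = 0 and v = 0 meet at (0, 0), but that point violates 4u + 5v ≤ -12. Every candidate vertex is excluded by some other constraint, so the feasible region is empty.

infeasible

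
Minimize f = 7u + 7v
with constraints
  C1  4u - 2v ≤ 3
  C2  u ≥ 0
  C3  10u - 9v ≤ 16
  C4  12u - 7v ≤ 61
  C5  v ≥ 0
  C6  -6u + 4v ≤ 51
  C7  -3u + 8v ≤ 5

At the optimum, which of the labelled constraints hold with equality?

C2 and C5

Vertices and f = 7u + 7v:
  (3/4, 0) → f = 21/4
  (17/13, 29/26) → f = 441/26
  (0, 0) → f = 0
  (0, 5/8) → f = 35/8

The minimum is at (0, 0). Substituting into each constraint, equality holds for C2 and C5; the remaining constraints have slack.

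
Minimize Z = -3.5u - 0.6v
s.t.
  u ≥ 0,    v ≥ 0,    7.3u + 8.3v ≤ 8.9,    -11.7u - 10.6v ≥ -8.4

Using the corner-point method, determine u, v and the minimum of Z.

u = 28/39, v = 0, minimum Z = -98/39

Vertices and Z = -3.5u - 0.6v:
  (0, 0) → Z = 0
  (0, 42/53) → Z = -126/265
  (28/39, 0) → Z = -98/39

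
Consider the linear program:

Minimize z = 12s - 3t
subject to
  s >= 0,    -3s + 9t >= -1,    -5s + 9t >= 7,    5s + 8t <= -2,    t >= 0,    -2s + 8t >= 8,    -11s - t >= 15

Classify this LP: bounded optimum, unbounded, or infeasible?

The boundaries 5s + 8t = -2 and -2s + 8t = 8 meet at (-10/7, 9/14), but that point violates s ≥ 0. Every candidate vertex is excluded by some other constraint, so the feasible region is empty.

infeasible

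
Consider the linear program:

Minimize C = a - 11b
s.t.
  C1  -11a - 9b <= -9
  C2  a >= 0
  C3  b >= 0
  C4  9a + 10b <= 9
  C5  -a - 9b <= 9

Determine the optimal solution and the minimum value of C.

Extreme points and C = a - 11b:
  (9/11, 0) → C = 9/11
  (9/29, 18/29) → C = -189/29
  (1, 0) → C = 1

The binding constraints are -11a - 9b = -9 and 9a + 10b = 9.
Solving simultaneously gives a = 9/29, b = 18/29.

a = 9/29, b = 18/29, minimum C = -189/29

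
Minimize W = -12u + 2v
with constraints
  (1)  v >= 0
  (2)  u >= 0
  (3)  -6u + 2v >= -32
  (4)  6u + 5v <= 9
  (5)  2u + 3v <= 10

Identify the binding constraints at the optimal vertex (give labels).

Vertices and W = -12u + 2v:
  (0, 0) → W = 0
  (3/2, 0) → W = -18
  (0, 9/5) → W = 18/5

The minimum is at (3/2, 0). Substituting into each constraint, equality holds for (1) and (4); the remaining constraints have slack.

(1) and (4)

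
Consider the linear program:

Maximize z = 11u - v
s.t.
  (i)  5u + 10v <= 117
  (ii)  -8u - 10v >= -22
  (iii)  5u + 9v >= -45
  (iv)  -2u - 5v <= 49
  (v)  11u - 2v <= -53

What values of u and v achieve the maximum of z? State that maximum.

u = -27/7, v = 37/7, maximum z = -334/7

Extreme points and z = 11u - v:
  (-95/3, 413/15) → z = -5638/15
  (-1503/5, 162) → z = -17343/5
  (-27/7, 37/7) → z = -334/7
  (-567/109, -230/109) → z = -6007/109

At the optimal vertex, -8u - 10v = -22 and 11u - 2v = -53.
Solving simultaneously gives u = -27/7, v = 37/7.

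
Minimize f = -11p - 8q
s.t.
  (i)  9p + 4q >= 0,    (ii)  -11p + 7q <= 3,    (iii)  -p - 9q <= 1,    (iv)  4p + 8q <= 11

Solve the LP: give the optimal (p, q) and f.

p = 107/28, q = -15/28, minimum f = -151/4

Vertices and f = -11p - 8q:
  (-12/107, 27/107) → f = -84/107
  (4/77, -9/77) → f = 4/11
  (53/116, 133/116) → f = -1647/116
  (107/28, -15/28) → f = -151/4

The binding constraints are -p - 9q = 1 and 4p + 8q = 11.
Solving simultaneously gives p = 107/28, q = -15/28.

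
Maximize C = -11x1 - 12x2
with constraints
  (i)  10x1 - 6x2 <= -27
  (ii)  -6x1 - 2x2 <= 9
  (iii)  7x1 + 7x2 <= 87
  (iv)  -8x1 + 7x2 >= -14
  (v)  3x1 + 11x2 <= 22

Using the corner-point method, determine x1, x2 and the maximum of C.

Feasible corners and C = -11x1 - 12x2:
  (-27/14, 9/7) → C = 81/14
  (-165/128, 301/128) → C = -1797/128
  (-143/60, 53/20) → C = -67/12

The binding constraints are 10x1 - 6x2 = -27 and -6x1 - 2x2 = 9.
Solving simultaneously gives x1 = -27/14, x2 = 9/7.

x1 = -27/14, x2 = 9/7, maximum C = 81/14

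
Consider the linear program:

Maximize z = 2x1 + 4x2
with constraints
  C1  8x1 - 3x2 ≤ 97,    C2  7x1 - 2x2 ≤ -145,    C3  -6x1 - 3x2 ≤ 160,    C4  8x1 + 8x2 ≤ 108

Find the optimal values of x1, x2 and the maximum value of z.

Feasible corners and z = 2x1 + 4x2:
  (-755/33, -250/33) → z = -2510/33
  (-118/9, 479/18) → z = 722/9
  (-401/6, 241/3) → z = 563/3

The optimum lies where -6x1 - 3x2 = 160 and 8x1 + 8x2 = 108.
Solving simultaneously gives x1 = -401/6, x2 = 241/3.

x1 = -401/6, x2 = 241/3, maximum z = 563/3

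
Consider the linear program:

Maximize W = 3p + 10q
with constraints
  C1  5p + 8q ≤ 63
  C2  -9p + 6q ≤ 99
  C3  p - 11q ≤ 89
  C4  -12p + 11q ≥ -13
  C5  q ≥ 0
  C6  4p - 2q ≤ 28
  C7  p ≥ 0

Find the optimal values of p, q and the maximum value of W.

Corner points and W = 3p + 10q:
  (797/151, 691/151) → W = 9301/151
  (0, 63/8) → W = 315/4
  (13/12, 0) → W = 13/4
  (0, 0) → W = 0

The binding constraints are 5p + 8q = 63 and p = 0.
Solving simultaneously gives p = 0, q = 63/8.

p = 0, q = 63/8, maximum W = 315/4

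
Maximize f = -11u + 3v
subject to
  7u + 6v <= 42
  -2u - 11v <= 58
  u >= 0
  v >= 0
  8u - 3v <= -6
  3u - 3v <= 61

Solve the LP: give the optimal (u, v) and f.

u = 0, v = 7, maximum f = 21

At the optimal vertex, 7u + 6v = 42 and u = 0.
Solving simultaneously gives u = 0, v = 7.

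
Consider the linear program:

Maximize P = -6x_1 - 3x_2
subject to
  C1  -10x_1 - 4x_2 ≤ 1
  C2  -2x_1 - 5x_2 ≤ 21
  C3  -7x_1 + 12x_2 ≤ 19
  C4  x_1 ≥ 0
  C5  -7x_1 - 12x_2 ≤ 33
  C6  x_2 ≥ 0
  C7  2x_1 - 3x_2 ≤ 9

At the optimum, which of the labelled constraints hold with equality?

C4 and C6

Vertices and P = -6x_1 - 3x_2:
  (0, 19/12) → P = -19/4
  (55, 101/3) → P = -431
  (0, 0) → P = 0
  (9/2, 0) → P = -27

The maximum is at (0, 0). Substituting into each constraint, equality holds for C4 and C6; the remaining constraints have slack.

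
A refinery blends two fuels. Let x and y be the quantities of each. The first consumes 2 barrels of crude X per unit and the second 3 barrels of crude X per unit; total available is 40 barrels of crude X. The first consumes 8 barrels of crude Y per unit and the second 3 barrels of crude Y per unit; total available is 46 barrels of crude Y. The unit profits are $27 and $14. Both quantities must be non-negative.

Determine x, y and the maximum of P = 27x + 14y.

x = 1, y = 38/3, maximum P = 613/3

Extreme points and P = 27x + 14y:
  (0, 0) → P = 0
  (0, 40/3) → P = 560/3
  (23/4, 0) → P = 621/4
  (1, 38/3) → P = 613/3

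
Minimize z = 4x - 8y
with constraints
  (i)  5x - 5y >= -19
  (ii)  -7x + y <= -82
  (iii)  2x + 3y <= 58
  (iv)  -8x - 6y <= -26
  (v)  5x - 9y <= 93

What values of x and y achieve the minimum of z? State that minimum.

x = 304/23, y = 242/23, minimum z = -720/23

The optimum lies where -7x + y = -82 and 2x + 3y = 58.
Solving simultaneously gives x = 304/23, y = 242/23.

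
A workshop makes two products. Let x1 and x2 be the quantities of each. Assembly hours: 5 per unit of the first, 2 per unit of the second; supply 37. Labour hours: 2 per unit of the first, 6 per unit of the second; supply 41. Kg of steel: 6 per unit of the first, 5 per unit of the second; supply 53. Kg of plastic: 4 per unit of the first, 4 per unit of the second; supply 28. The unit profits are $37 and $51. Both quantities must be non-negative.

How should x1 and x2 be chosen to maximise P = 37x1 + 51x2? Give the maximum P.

Vertices and P = 37x1 + 51x2:
  (0, 0) → P = 0
  (0, 41/6) → P = 697/2
  (7, 0) → P = 259
  (1/4, 27/4) → P = 707/2

x1 = 1/4, x2 = 27/4, maximum P = 707/2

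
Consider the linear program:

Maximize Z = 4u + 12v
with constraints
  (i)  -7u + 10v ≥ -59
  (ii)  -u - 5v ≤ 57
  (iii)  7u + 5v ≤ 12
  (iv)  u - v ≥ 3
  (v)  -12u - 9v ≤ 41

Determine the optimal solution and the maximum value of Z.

u = 9/4, v = -3/4, maximum Z = 0

Feasible corners and Z = 4u + 12v:
  (83/21, -47/15) → Z = -2288/105
  (121/183, -995/183) → Z = -11456/183
  (9/4, -3/4) → Z = 0
  (-2/3, -11/3) → Z = -140/3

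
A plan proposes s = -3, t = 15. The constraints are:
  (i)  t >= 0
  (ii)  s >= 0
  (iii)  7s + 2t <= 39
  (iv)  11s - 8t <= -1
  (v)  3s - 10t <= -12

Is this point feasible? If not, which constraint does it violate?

Constraint (ii): s = -3, which is not ≥ 0. All other constraints are satisfied.

not feasible — violates (ii)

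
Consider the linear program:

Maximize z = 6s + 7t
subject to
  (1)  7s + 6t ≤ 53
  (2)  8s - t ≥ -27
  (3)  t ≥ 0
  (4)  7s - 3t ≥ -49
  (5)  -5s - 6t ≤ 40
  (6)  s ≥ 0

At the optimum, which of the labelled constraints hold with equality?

Extreme points and z = 6s + 7t:
  (53/7, 0) → z = 318/7
  (0, 53/6) → z = 371/6
  (0, 0) → z = 0

The maximum is at (0, 53/6). Substituting into each constraint, equality holds for (1) and (6); the remaining constraints have slack.

(1) and (6)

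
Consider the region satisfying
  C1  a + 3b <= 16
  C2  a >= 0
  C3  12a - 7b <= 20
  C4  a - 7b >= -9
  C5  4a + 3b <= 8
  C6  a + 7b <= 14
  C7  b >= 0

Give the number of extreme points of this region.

5

Of the 21 pairwise boundary intersections, those satisfying every inequality are:
  (0, 9/7)
  (0, 0)
  (29/16, 1/4)
  (5/3, 0)
  (29/31, 44/31)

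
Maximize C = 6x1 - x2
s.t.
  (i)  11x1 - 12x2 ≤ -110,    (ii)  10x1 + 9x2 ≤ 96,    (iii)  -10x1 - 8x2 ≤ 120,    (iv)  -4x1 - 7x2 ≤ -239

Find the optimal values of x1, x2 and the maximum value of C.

Vertices and C = 6x1 - x2:
  (-924/5, 216) → C = -6624/5
  (-87/2, 59) → C = -320
  (-1376/19, 1435/19) → C = -9691/19

The optimum lies where 10x1 + 9x2 = 96 and -4x1 - 7x2 = -239.
Solving simultaneously gives x1 = -87/2, x2 = 59.

x1 = -87/2, x2 = 59, maximum C = -320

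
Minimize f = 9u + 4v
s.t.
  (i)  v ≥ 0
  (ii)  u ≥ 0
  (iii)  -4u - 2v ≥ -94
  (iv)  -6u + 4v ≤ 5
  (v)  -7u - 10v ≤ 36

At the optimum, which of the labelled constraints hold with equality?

Feasible corners and f = 9u + 4v:
  (0, 0) → f = 0
  (47/2, 0) → f = 423/2
  (0, 5/4) → f = 5
  (183/14, 146/7) → f = 2815/14

The minimum is at (0, 0). Substituting into each constraint, equality holds for (i) and (ii); the remaining constraints have slack.

(i) and (ii)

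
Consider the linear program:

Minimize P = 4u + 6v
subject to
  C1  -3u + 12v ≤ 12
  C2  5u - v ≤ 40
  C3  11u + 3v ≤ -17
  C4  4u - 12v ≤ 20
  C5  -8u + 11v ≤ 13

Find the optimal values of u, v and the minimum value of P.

Feasible corners and P = 4u + 6v:
  (-1, -2) → P = -16
  (-226/145, 7/145) → P = -862/145
  (-94/13, -53/13) → P = -694/13

At the optimal vertex, 4u - 12v = 20 and -8u + 11v = 13.
Solving simultaneously gives u = -94/13, v = -53/13.

u = -94/13, v = -53/13, minimum P = -694/13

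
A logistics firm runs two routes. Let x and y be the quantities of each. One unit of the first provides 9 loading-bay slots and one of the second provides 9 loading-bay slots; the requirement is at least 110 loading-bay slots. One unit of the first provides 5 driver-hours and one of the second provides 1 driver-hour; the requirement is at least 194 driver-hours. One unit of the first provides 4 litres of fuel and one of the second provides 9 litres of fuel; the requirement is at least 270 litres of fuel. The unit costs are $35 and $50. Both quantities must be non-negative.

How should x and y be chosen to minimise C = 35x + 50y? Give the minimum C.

Vertices and C = 35x + 50y:
  (0, 194) → C = 9700
  (135/2, 0) → C = 4725/2
  (36, 14) → C = 1960
The feasible region is unbounded (it extends along (0, 1), (1, 0)), but C strictly increases along every unbounded feasible direction, so there is no improving ray and the minimum is attained at a vertex.

At the optimal vertex, 5x + y = 194 and 4x + 9y = 270.
Solving simultaneously gives x = 36, y = 14.

x = 36, y = 14, minimum C = 1960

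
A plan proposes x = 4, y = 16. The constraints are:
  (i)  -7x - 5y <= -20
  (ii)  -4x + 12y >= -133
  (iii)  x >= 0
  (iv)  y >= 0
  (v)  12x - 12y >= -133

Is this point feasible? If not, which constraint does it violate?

Constraint (v): 12x - 12y = -144, which is not ≥ -133. All other constraints are satisfied.

not feasible — violates (v)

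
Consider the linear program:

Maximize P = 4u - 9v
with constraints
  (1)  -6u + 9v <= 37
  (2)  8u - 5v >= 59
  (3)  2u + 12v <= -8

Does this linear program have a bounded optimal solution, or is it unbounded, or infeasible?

From the feasible point (334/53, -91/53), moving in the direction (-5, -8) keeps every constraint satisfied while P increases without bound.

unbounded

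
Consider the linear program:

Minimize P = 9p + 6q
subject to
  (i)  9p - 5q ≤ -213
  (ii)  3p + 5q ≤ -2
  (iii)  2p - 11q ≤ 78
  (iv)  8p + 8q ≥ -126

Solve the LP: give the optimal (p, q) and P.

p = -307/8, q = 181/8, minimum P = -1677/8

Extreme points and P = 9p + 6q:
  (-215/12, 207/20) → P = -1983/20
  (-1167/56, 285/56) → P = -8793/56
  (-307/8, 181/8) → P = -1677/8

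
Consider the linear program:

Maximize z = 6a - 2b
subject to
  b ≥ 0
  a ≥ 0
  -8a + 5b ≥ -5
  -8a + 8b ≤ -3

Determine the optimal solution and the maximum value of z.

a = 25/24, b = 2/3, maximum z = 59/12

Vertices and z = 6a - 2b:
  (5/8, 0) → z = 15/4
  (3/8, 0) → z = 9/4
  (25/24, 2/3) → z = 59/12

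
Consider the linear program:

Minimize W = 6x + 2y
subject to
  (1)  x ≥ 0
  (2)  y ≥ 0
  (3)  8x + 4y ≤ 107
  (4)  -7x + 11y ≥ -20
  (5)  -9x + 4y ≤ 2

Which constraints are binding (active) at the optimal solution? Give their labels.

Corner points and W = 6x + 2y:
  (0, 0) → W = 0
  (0, 1/2) → W = 1
  (20/7, 0) → W = 120/7
  (1257/116, 589/116) → W = 2180/29
  (105/17, 979/68) → W = 2239/34

The minimum is at (0, 0). Substituting into each constraint, equality holds for (1) and (2); the remaining constraints have slack.

(1) and (2)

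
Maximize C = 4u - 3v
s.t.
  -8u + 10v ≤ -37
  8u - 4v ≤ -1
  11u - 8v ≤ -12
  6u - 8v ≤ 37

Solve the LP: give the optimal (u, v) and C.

Feasible corners and C = 4u - 3v:
  (-208/23, -503/46) → C = -155/46
  (-37/2, -37/2) → C = -37/2
  (-49/5, -479/40) → C = -131/40

u = -49/5, v = -479/40, maximum C = -131/40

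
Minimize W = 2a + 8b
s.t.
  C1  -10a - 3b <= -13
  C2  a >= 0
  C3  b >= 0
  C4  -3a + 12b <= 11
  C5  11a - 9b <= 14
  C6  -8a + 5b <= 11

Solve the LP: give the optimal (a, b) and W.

a = 53/41, b = 1/41, minimum W = 114/41

Vertices and W = 2a + 8b:
  (41/43, 149/129) → W = 1438/129
  (53/41, 1/41) → W = 114/41
  (89/35, 163/105) → W = 1838/105

At the optimal vertex, -10a - 3b = -13 and 11a - 9b = 14.
Solving simultaneously gives a = 53/41, b = 1/41.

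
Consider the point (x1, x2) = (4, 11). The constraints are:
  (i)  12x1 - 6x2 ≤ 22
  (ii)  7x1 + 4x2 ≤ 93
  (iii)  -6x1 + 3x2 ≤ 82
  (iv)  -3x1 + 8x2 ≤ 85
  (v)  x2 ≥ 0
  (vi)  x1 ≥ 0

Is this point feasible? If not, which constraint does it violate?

(i): -18 ≤ 22 ✓
(ii): 72 ≤ 93 ✓
(iii): 9 ≤ 82 ✓
(iv): 76 ≤ 85 ✓
(v): 11 ≥ 0 ✓
(vi): 4 ≥ 0 ✓

feasible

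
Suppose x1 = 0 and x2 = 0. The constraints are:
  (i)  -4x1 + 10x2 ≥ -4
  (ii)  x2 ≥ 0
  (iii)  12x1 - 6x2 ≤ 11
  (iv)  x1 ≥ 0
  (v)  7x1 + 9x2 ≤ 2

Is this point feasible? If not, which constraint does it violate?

(i): 0 ≥ -4 ✓
(ii): 0 ≥ 0 ✓
(iii): 0 ≤ 11 ✓
(iv): 0 ≥ 0 ✓
(v): 0 ≤ 2 ✓

feasible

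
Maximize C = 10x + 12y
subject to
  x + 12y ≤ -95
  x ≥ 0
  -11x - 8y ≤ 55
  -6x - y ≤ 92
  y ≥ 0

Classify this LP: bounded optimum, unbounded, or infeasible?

The boundaries x + 12y = -95 and -11x - 8y = 55 meet at (25/31, -495/62), but that point violates y ≥ 0. Every candidate vertex is excluded by some other constraint, so the feasible region is empty.

infeasible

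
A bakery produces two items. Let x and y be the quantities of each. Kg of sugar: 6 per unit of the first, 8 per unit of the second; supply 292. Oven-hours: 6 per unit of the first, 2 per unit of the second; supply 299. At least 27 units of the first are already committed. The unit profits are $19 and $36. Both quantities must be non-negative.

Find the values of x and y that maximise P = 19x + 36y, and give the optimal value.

x = 27, y = 65/4, maximum P = 1098

Extreme points and P = 19x + 36y:
  (146/3, 0) → P = 2774/3
  (27, 0) → P = 513
  (27, 65/4) → P = 1098

The optimum lies where 6x + 8y = 292 and x = 27.
Solving simultaneously gives x = 27, y = 65/4.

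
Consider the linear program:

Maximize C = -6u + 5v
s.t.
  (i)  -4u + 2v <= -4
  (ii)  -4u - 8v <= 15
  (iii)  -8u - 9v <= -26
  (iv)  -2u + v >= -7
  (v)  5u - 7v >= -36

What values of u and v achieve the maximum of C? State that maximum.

u = 50/9, v = 82/9, maximum C = 110/9

The binding constraints are -4u + 2v = -4 and 5u - 7v = -36.
Solving simultaneously gives u = 50/9, v = 82/9.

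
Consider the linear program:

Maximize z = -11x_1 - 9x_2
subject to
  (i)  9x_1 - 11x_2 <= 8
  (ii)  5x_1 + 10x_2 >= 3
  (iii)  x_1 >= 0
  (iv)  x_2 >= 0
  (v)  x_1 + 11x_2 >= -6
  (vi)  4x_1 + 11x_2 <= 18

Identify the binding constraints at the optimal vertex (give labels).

(ii) and (iii)

Vertices and z = -11x_1 - 9x_2:
  (8/9, 0) → z = -88/9
  (2, 10/11) → z = -332/11
  (0, 3/10) → z = -27/10
  (3/5, 0) → z = -33/5
  (0, 18/11) → z = -162/11

The maximum is at (0, 3/10). Substituting into each constraint, equality holds for (ii) and (iii); the remaining constraints have slack.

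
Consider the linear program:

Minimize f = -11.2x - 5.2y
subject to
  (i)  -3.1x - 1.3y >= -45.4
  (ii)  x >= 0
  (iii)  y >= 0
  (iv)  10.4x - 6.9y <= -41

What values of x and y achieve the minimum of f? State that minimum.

Extreme points and f = -11.2x - 5.2y:
  (0, 454/13) → f = -908/5
  (25996/3491, 59926/3491) → f = -3013852/17455
  (0, 410/69) → f = -2132/69

x = 0, y = 454/13, minimum f = -908/5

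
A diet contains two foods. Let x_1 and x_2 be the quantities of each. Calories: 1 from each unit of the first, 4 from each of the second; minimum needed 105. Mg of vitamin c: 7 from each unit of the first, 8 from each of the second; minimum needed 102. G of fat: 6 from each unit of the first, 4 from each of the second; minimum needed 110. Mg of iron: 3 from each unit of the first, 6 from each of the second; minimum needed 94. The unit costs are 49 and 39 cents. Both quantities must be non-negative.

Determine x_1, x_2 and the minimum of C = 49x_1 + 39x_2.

Extreme points and C = 49x_1 + 39x_2:
  (0, 55/2) → C = 2145/2
  (105, 0) → C = 5145
  (1, 26) → C = 1063
The feasible region is unbounded (it extends along (0, 1), (1, 0)), but C strictly increases along every unbounded feasible direction, so there is no improving ray and the minimum is attained at a vertex.

The optimum lies where x_1 + 4x_2 = 105 and 6x_1 + 4x_2 = 110.
Solving simultaneously gives x_1 = 1, x_2 = 26.

x_1 = 1, x_2 = 26, minimum C = 1063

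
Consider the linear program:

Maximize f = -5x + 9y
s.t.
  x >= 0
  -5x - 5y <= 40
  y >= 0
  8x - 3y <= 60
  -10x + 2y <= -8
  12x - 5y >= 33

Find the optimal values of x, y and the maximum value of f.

Feasible corners and f = -5x + 9y:
  (15/2, 0) → f = -75/2
  (11/4, 0) → f = -55/4
  (201/4, 114) → f = 3099/4

At the optimal vertex, 8x - 3y = 60 and 12x - 5y = 33.
Solving simultaneously gives x = 201/4, y = 114.

x = 201/4, y = 114, maximum f = 3099/4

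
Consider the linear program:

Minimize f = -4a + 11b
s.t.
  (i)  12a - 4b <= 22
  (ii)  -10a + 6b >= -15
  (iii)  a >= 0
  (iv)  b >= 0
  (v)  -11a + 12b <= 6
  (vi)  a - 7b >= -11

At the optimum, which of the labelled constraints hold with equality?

(ii) and (iv)

Extreme points and f = -4a + 11b:
  (9/4, 5/4) → f = 19/4
  (99/40, 77/40) → f = 451/40
  (3/2, 0) → f = -6
  (0, 0) → f = 0
  (0, 1/2) → f = 11/2
  (18/13, 23/13) → f = 181/13

The minimum is at (3/2, 0). Substituting into each constraint, equality holds for (ii) and (iv); the remaining constraints have slack.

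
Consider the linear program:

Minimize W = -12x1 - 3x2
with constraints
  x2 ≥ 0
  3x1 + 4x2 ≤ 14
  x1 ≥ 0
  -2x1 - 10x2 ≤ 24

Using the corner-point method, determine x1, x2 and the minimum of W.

Corner points and W = -12x1 - 3x2:
  (14/3, 0) → W = -56
  (0, 0) → W = 0
  (0, 7/2) → W = -21/2

The binding constraints are x2 = 0 and 3x1 + 4x2 = 14.
Solving simultaneously gives x1 = 14/3, x2 = 0.

x1 = 14/3, x2 = 0, minimum W = -56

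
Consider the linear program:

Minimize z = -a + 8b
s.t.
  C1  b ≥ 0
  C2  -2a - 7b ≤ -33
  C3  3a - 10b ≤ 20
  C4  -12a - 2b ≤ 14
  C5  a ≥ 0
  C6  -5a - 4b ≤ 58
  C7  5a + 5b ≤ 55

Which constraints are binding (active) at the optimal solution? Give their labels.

Corner points and z = -a + 8b:
  (0, 33/7) → z = 264/7
  (44/5, 11/5) → z = 44/5
  (0, 11) → z = 88

The minimum is at (44/5, 11/5). Substituting into each constraint, equality holds for C2 and C7; the remaining constraints have slack.

C2 and C7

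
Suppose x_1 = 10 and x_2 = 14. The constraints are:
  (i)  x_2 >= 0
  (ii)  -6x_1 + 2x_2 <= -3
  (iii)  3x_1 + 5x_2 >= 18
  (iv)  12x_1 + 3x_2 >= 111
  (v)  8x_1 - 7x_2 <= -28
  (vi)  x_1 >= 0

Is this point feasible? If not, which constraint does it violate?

not feasible — violates (v)

Constraint (v): 8x_1 - 7x_2 = -18, which is not ≤ -28. All other constraints are satisfied.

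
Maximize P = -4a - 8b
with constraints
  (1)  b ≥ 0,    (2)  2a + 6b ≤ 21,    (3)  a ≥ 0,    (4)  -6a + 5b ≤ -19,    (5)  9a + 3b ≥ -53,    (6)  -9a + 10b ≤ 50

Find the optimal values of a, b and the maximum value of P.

Vertices and P = -4a - 8b:
  (21/2, 0) → P = -42
  (19/6, 0) → P = -38/3
  (219/46, 44/23) → P = -790/23

The binding constraints are b = 0 and -6a + 5b = -19.
Solving simultaneously gives a = 19/6, b = 0.

a = 19/6, b = 0, maximum P = -38/3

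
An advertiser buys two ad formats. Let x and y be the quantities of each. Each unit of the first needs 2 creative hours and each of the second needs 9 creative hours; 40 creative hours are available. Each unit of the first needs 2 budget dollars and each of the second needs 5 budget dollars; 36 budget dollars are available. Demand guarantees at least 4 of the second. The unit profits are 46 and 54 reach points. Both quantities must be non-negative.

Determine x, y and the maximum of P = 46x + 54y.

x = 2, y = 4, maximum P = 308

Extreme points and P = 46x + 54y:
  (0, 40/9) → P = 240
  (0, 4) → P = 216
  (2, 4) → P = 308

The binding constraints are 2x + 9y = 40 and y = 4.
Solving simultaneously gives x = 2, y = 4.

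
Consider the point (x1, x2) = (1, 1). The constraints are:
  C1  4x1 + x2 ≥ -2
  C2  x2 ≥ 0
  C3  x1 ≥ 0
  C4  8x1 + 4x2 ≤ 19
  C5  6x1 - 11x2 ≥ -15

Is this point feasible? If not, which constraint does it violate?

C1: 5 ≥ -2 ✓
C2: 1 ≥ 0 ✓
C3: 1 ≥ 0 ✓
C4: 12 ≤ 19 ✓
C5: -5 ≥ -15 ✓

feasible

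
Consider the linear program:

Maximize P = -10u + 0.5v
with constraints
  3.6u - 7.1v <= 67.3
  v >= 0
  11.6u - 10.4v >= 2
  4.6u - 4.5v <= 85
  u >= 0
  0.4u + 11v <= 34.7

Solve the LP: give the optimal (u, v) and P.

u = 5/29, v = 0, maximum P = -50/29

Feasible corners and P = -10u + 0.5v:
  (5/29, 0) → P = -50/29
  (425/23, 0) → P = -4250/23
  (4786/1647, 10043/3294) → P = -181397/6588
  (21823/1048, 6281/2620) → P = -1084869/5240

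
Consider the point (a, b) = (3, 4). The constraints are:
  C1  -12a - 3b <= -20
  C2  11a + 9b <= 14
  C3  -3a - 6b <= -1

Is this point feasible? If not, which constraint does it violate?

Constraint C2: 11a + 9b = 69, which is not ≤ 14. All other constraints are satisfied.

not feasible — violates C2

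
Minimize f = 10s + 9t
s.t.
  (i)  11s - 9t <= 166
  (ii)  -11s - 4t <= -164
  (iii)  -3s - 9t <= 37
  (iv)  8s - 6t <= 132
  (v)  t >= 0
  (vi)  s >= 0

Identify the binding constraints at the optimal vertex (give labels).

(ii) and (v)

Vertices and f = 10s + 9t:
  (32, 62/3) → f = 506
  (166/11, 0) → f = 1660/11
  (164/11, 0) → f = 1640/11
  (0, 41) → f = 369
The feasible region is unbounded (it extends along (0, 1), (3, 4)), but f strictly increases along every unbounded feasible direction, so there is no improving ray and the minimum is attained at a vertex.

The minimum is at (164/11, 0). Substituting into each constraint, equality holds for (ii) and (v); the remaining constraints have slack.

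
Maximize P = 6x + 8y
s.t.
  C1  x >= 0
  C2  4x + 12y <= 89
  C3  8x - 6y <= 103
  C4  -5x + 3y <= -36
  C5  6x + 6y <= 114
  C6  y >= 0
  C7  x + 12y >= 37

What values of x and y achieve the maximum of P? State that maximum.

Extreme points and P = 6x + 8y:
  (59/4, 5/2) → P = 217/2
  (233/24, 301/72) → P = 3301/36
  (243/17, 193/102) → P = 5146/51
  (181/21, 149/63) → P = 4450/63

x = 59/4, y = 5/2, maximum P = 217/2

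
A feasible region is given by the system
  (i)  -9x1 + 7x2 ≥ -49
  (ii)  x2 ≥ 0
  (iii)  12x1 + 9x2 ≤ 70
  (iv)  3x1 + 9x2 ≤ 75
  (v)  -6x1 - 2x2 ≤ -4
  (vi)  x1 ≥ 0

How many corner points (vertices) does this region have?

Of the 15 pairwise boundary intersections, those satisfying every inequality are:
  (49/9, 0)
  (931/165, 14/55)
  (2/3, 0)
  (0, 70/9)
  (0, 2)

5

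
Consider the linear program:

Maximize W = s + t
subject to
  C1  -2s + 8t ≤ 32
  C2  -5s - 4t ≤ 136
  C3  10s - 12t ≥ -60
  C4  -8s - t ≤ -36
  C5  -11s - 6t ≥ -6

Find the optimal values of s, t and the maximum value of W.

The optimum lies where -8s - t = -36 and -11s - 6t = -6.
Solving simultaneously gives s = 210/37, t = -348/37.

s = 210/37, t = -348/37, maximum W = -138/37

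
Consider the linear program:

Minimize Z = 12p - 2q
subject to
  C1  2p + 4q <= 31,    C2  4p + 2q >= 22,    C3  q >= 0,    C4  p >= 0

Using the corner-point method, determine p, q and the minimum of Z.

Corner points and Z = 12p - 2q:
  (13/6, 20/3) → Z = 38/3
  (31/2, 0) → Z = 186
  (11/2, 0) → Z = 66

The optimum lies where 2p + 4q = 31 and 4p + 2q = 22.
Solving simultaneously gives p = 13/6, q = 20/3.

p = 13/6, q = 20/3, minimum Z = 38/3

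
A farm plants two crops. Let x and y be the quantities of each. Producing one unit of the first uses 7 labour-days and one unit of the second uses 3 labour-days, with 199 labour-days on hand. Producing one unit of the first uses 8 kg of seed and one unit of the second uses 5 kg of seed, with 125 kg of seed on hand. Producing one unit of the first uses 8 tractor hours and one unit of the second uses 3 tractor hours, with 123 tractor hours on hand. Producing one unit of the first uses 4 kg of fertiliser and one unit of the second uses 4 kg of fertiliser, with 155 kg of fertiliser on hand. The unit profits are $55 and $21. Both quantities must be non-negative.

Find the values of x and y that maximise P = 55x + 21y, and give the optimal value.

Feasible corners and P = 55x + 21y:
  (0, 0) → P = 0
  (0, 25) → P = 525
  (123/8, 0) → P = 6765/8
  (15, 1) → P = 846

The binding constraints are 8x + 5y = 125 and 8x + 3y = 123.
Solving simultaneously gives x = 15, y = 1.

x = 15, y = 1, maximum P = 846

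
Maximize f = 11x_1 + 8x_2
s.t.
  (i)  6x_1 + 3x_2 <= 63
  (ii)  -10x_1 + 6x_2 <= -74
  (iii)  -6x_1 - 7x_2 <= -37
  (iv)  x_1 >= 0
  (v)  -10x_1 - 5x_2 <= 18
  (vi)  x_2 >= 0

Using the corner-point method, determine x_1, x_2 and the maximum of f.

Vertices and f = 11x_1 + 8x_2:
  (100/11, 31/11) → f = 1348/11
  (21/2, 0) → f = 231/2
  (37/5, 0) → f = 407/5

The optimum lies where 6x_1 + 3x_2 = 63 and -10x_1 + 6x_2 = -74.
Solving simultaneously gives x_1 = 100/11, x_2 = 31/11.

x_1 = 100/11, x_2 = 31/11, maximum f = 1348/11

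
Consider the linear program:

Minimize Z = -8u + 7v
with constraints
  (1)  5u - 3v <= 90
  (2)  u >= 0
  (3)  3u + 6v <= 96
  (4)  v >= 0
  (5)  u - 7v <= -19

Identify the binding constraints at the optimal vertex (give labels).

(3) and (5)

Feasible corners and Z = -8u + 7v:
  (0, 16) → Z = 112
  (0, 19/7) → Z = 19
  (62/3, 17/3) → Z = -377/3

The minimum is at (62/3, 17/3). Substituting into each constraint, equality holds for (3) and (5); the remaining constraints have slack.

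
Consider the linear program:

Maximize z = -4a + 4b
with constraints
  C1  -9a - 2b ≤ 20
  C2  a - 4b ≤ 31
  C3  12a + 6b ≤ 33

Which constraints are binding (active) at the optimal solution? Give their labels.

Feasible corners and z = -4a + 4b:
  (-9/19, -299/38) → z = -562/19
  (-31/5, 179/10) → z = 482/5
  (53/9, -113/18) → z = -146/3

The maximum is at (-31/5, 179/10). Substituting into each constraint, equality holds for C1 and C3; the remaining constraints have slack.

C1 and C3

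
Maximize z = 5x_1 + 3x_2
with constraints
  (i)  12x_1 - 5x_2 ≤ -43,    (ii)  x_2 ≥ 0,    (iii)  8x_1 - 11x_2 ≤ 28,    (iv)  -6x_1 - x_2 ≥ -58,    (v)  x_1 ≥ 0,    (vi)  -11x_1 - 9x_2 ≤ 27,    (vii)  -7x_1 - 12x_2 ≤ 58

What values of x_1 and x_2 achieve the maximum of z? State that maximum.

x_1 = 0, x_2 = 58, maximum z = 174

Vertices and z = 5x_1 + 3x_2:
  (247/42, 159/7) → z = 4097/42
  (0, 43/5) → z = 129/5
  (0, 58) → z = 174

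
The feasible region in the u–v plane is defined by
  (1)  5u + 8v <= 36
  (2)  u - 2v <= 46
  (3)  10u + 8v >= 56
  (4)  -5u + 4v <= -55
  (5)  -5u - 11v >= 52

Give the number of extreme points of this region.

Intersecting each pair of boundary lines and keeping only the points that satisfy every inequality leaves:
  (120/7, -101/7)
  (134/7, -94/7)
  (516/35, -80/7)

3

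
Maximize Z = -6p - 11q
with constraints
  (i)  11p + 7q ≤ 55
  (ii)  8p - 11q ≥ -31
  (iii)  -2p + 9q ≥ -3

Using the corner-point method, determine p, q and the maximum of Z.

Extreme points and Z = -6p - 11q:
  (388/177, 781/177) → Z = -10919/177
  (516/113, 77/113) → Z = -3943/113
  (-156/25, -43/25) → Z = 1409/25

p = -156/25, q = -43/25, maximum Z = 1409/25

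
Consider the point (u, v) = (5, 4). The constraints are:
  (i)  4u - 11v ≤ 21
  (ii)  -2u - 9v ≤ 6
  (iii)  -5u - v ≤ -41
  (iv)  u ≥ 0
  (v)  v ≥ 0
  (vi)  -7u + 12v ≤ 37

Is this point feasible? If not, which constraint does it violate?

Constraint (iii): -5u - v = -29, which is not ≤ -41. All other constraints are satisfied.

not feasible — violates (iii)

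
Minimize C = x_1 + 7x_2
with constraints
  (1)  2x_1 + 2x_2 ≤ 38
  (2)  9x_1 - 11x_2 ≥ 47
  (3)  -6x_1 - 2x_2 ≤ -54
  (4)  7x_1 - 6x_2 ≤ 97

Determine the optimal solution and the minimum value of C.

Corner points and C = x_1 + 7x_2:
  (64/5, 31/5) → C = 281/5
  (211/13, 36/13) → C = 463/13
  (172/21, 17/7) → C = 529/21
  (259/25, -102/25) → C = -91/5

x_1 = 259/25, x_2 = -102/25, minimum C = -91/5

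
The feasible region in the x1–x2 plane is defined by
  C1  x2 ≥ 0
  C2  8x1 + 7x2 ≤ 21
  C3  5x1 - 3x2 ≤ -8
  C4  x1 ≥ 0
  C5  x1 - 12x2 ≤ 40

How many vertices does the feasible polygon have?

Pairwise boundary intersections that survive every other constraint:
  (7/59, 169/59)
  (0, 3)
  (0, 8/3)

3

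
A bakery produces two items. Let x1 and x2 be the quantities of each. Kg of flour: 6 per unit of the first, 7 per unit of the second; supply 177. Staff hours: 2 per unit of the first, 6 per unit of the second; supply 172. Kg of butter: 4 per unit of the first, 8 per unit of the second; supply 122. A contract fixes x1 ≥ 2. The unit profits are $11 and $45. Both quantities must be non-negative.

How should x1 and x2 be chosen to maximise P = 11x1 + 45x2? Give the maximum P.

x1 = 2, x2 = 57/4, maximum P = 2653/4

Feasible corners and P = 11x1 + 45x2:
  (59/2, 0) → P = 649/2
  (2, 0) → P = 22
  (281/10, 6/5) → P = 3631/10
  (2, 57/4) → P = 2653/4

At the optimal vertex, 4x1 + 8x2 = 122 and x1 = 2.
Solving simultaneously gives x1 = 2, x2 = 57/4.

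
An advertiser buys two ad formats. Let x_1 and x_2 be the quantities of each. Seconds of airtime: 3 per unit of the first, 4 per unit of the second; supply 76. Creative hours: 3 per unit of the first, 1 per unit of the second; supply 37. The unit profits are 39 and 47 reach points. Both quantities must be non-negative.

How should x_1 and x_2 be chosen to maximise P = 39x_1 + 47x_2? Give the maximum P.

Extreme points and P = 39x_1 + 47x_2:
  (0, 0) → P = 0
  (0, 19) → P = 893
  (37/3, 0) → P = 481
  (8, 13) → P = 923

x_1 = 8, x_2 = 13, maximum P = 923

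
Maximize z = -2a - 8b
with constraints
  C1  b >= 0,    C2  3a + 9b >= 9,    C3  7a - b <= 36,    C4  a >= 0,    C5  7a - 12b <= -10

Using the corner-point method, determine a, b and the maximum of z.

a = 2/11, b = 31/33, maximum z = -260/33

Corner points and z = -2a - 8b:
  (0, 1) → z = -8
  (2/11, 31/33) → z = -260/33
  (442/77, 46/11) → z = -3460/77
The feasible region is unbounded (it extends along (0, 1), (1, 7)), but z strictly decreases along every unbounded feasible direction, so there is no improving ray and the maximum is attained at a vertex.

The binding constraints are 3a + 9b = 9 and 7a - 12b = -10.
Solving simultaneously gives a = 2/11, b = 31/33.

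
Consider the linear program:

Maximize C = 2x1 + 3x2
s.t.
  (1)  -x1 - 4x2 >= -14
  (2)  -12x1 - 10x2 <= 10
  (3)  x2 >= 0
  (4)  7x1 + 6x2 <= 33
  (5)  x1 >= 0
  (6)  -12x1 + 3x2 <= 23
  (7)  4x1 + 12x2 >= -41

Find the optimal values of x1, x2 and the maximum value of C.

x1 = 24/11, x2 = 65/22, maximum C = 291/22

Corner points and C = 2x1 + 3x2:
  (24/11, 65/22) → C = 291/22
  (0, 7/2) → C = 21/2
  (33/7, 0) → C = 66/7
  (0, 0) → C = 0

The binding constraints are -x1 - 4x2 = -14 and 7x1 + 6x2 = 33.
Solving simultaneously gives x1 = 24/11, x2 = 65/22.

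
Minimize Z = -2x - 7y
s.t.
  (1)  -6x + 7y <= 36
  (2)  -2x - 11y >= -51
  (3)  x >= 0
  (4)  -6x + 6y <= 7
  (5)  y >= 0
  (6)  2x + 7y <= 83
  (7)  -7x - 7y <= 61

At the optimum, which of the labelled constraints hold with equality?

(2) and (5)

Vertices and Z = -2x - 7y:
  (229/78, 160/39) → Z = -1349/39
  (51/2, 0) → Z = -51
  (0, 7/6) → Z = -49/6
  (0, 0) → Z = 0

The minimum is at (51/2, 0). Substituting into each constraint, equality holds for (2) and (5); the remaining constraints have slack.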